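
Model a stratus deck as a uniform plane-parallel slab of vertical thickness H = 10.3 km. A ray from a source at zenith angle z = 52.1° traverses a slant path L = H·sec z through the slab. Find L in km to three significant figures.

sec z = 1/cos 52.1° = 1.6279.
L = 10.3 × 1.6279 = 16.767 km.

16.8 km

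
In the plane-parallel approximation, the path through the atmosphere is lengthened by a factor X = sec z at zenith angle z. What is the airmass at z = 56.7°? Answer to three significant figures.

X = sec z = 1/cos 56.7° = 1/0.5490 = 1.8214.

1.82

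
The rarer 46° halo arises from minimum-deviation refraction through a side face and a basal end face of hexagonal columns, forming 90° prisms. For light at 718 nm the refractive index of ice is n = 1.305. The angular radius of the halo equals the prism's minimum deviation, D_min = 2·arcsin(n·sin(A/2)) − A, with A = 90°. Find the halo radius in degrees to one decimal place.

n·sin(A/2) = 1.305 × sin 45° = 1.305 × 0.7071 = 0.9228.
D_min = 2·arcsin(0.9228) − 90° = 2 × 67.335° − 90° = 44.670°.

44.7°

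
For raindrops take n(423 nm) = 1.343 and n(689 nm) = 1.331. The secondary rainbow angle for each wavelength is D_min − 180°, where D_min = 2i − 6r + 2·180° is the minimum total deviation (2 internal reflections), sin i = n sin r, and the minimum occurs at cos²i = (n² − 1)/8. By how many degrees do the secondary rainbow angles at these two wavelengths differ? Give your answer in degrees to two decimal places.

At 423 nm (n = 1.343): cos²i = 0.10046 → i = 71.522°, r = 44.928°, D_min = 233.478°, rainbow angle = 53.478°.
At 689 nm (n = 1.331): cos²i = 0.09645 → i = 71.907°, r = 45.575°, D_min = 230.365°, rainbow angle = 50.365°.
Angular width = |53.478° − 50.365°| = 3.113°.

3.11°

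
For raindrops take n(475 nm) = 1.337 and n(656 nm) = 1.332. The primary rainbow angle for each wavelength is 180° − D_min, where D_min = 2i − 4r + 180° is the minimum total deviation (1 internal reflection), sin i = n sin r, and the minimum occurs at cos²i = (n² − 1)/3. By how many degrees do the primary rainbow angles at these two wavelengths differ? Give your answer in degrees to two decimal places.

At 475 nm (n = 1.337): cos²i = 0.26252 → i = 59.178°, r = 39.964°, D_min = 138.500°, rainbow angle = 41.500°.
At 656 nm (n = 1.332): cos²i = 0.25807 → i = 59.469°, r = 40.290°, D_min = 137.776°, rainbow angle = 42.224°.
Angular width = |41.500° − 42.224°| = 0.724°.

0.72°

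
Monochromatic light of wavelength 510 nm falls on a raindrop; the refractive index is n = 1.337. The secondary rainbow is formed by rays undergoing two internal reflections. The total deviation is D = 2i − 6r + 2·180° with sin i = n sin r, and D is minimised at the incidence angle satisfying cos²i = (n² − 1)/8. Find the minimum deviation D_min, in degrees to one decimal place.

231.9°

cos²i = (1.78757 − 1)/8 = 0.09845; i = arccos(0.31376) = 71.714°.
sin r = sin 71.714°/1.337 = 0.71017; r = 45.249°.
D_min = 2·71.714° − 6·45.249° + 360° = 231.934°.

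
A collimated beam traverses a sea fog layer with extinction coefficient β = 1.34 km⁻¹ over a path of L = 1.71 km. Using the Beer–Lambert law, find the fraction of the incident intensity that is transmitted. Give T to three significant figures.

0.101

τ = β·L = 1.34 × 1.71 = 2.2914.
T = exp(−2.2914) = 0.1011.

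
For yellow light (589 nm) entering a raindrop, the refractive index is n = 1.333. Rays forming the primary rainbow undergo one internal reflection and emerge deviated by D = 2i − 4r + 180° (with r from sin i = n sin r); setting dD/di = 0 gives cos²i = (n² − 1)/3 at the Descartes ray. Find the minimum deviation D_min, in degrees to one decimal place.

137.9°

cos²i = (1.77689 − 1)/3 = 0.25896; i = arccos(0.50888) = 59.410°.
sin r = sin 59.410°/1.333 = 0.64579; r = 40.225°.
D_min = 2·59.410° − 4·40.225° + 180° = 137.922°.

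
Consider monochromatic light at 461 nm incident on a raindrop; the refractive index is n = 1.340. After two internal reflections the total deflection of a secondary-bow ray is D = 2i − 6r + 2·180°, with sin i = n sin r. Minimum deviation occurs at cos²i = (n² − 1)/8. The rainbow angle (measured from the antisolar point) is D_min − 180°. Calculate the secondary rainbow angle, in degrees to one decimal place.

cos²i = (1.79560 − 1)/8 = 0.09945; i = arccos(0.31536) = 71.618°.
sin r = sin 71.618°/1.340 = 0.70819; r = 45.088°.
D_min = 2·71.618° − 6·45.088° + 360° = 232.709°.
Rainbow angle = D_min − 180° = 52.709°.

52.7°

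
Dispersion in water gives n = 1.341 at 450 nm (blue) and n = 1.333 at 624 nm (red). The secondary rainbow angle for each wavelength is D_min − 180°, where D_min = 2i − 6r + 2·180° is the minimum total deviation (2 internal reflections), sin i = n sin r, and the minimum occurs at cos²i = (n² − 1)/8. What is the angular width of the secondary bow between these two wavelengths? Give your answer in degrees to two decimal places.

At 450 nm (n = 1.341): cos²i = 0.09979 → i = 71.586°, r = 45.034°, D_min = 232.966°, rainbow angle = 52.966°.
At 624 nm (n = 1.333): cos²i = 0.09711 → i = 71.843°, r = 45.466°, D_min = 230.891°, rainbow angle = 50.891°.
Angular width = |52.966° − 50.891°| = 2.075°.

2.08°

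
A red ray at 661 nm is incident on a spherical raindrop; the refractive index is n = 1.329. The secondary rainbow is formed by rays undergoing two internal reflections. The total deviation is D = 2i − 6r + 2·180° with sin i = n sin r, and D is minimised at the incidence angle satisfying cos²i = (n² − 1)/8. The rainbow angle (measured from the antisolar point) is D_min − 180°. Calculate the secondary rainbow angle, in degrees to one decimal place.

49.8°

cos²i = (1.76624 − 1)/8 = 0.09578; i = arccos(0.30948) = 71.972°.
sin r = sin 71.972°/1.329 = 0.71550; r = 45.685°.
D_min = 2·71.972° − 6·45.685° + 360° = 229.837°.
Rainbow angle = D_min − 180° = 49.837°.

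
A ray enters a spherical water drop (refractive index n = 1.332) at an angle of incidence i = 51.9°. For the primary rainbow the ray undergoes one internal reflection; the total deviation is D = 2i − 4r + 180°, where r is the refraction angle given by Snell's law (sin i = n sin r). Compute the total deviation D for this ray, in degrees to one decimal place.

138.9°

sin r = sin 51.9° / 1.332 = 0.7869/1.332 = 0.5908; r = 36.21°.
D = 2·51.9° − 4·36.21° + 180° = 103.80° − 144.85° + 180° = 138.95°.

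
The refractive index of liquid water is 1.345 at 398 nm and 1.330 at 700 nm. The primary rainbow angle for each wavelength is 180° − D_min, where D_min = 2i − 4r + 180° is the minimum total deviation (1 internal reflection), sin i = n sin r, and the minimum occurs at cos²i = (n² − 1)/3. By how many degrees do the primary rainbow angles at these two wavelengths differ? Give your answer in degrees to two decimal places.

At 398 nm (n = 1.345): cos²i = 0.26967 → i = 58.715°, r = 39.448°, D_min = 139.635°, rainbow angle = 40.365°.
At 700 nm (n = 1.330): cos²i = 0.25630 → i = 59.585°, r = 40.422°, D_min = 137.484°, rainbow angle = 42.516°.
Angular width = |40.365° − 42.516°| = 2.152°.

2.15°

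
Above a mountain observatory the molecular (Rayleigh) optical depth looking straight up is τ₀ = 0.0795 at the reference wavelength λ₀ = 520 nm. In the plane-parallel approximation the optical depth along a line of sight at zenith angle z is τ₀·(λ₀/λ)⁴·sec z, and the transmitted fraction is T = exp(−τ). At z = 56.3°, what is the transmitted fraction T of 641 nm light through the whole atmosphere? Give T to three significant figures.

0.940

sec 56.3° = 1.8023.
τ = 0.0795 × (520/641)⁴ × 1.8023 = 0.0795 × 0.4331 × 1.8023 = 0.0621.
T = exp(−0.0621) = 0.9398.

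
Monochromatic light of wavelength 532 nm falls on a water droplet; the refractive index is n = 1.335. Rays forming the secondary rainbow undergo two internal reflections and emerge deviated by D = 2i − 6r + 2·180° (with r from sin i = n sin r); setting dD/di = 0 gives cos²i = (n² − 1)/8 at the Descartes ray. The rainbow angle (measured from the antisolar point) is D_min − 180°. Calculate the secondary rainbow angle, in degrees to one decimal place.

51.4°

cos²i = (1.78222 − 1)/8 = 0.09778; i = arccos(0.31269) = 71.778°.
sin r = sin 71.778°/1.335 = 0.71150; r = 45.357°.
D_min = 2·71.778° − 6·45.357° + 360° = 231.414°.
Rainbow angle = D_min − 180° = 51.414°.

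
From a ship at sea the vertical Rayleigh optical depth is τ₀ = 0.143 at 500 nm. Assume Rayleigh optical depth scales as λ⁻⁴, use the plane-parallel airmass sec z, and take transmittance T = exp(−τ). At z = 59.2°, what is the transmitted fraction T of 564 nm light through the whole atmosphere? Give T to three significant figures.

sec 59.2° = 1.9530.
τ = 0.143 × (500/564)⁴ × 1.9530 = 0.143 × 0.6177 × 1.9530 = 0.1725.
T = exp(−0.1725) = 0.8416.

0.842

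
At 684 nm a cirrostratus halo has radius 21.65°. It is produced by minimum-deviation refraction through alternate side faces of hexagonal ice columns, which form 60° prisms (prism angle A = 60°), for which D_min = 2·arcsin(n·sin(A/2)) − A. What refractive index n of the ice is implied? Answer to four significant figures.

1.308

Rearranging: n = sin((D_min + A)/2) / sin(A/2).
(D_min + A)/2 = (21.65° + 60°)/2 = 40.825°.
n = sin 40.825° / sin 30° = 0.6538 / 0.5000 = 1.3075.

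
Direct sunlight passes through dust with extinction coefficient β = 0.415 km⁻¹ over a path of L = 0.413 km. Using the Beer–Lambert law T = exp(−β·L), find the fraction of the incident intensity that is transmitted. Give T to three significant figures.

0.842

τ = β·L = 0.415 × 0.413 = 0.1714.
T = exp(−0.1714) = 0.8425.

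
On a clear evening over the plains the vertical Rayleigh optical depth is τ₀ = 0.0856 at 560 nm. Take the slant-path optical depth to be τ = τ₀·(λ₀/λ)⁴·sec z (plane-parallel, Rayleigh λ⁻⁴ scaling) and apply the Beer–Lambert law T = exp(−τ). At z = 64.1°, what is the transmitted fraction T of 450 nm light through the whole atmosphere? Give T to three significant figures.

sec 64.1° = 2.2894.
τ = 0.0856 × (560/450)⁴ × 2.2894 = 0.0856 × 2.3983 × 2.2894 = 0.4700.
T = exp(−0.4700) = 0.6250.

0.625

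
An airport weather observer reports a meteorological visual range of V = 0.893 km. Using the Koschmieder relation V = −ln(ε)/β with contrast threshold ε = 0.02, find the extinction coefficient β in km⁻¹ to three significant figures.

β = −ln(0.02) / V = 3.912 / 0.893 = 4.3808 km⁻¹.

4.38 km⁻¹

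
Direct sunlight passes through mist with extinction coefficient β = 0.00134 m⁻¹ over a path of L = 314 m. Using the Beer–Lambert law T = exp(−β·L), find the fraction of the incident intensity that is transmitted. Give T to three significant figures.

τ = β·L = 0.00134 × 314 = 0.4208.
T = exp(−0.4208) = 0.6565.

0.657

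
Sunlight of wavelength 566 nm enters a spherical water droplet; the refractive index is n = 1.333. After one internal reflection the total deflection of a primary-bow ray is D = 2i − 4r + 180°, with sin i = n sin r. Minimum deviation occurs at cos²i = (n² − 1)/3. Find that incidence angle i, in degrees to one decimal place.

59.4°

cos²i = (1.333² − 1)/3 = (1.77689 − 1)/3 = 0.25896.
cos i = 0.50888, so i = 59.410°.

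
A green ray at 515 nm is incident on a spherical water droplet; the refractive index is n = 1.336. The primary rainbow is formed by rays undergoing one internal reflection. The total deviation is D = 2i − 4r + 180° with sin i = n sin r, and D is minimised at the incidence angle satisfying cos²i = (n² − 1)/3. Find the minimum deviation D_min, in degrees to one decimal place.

138.4°

cos²i = (1.78490 − 1)/3 = 0.26163; i = arccos(0.51150) = 59.236°.
sin r = sin 59.236°/1.336 = 0.64318; r = 40.029°.
D_min = 2·59.236° − 4·40.029° + 180° = 138.356°.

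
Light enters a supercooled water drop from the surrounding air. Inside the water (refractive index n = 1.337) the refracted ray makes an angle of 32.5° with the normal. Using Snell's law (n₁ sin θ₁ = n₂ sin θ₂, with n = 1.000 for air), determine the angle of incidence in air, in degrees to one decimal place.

45.9°

Snell: sin θ_i = n · sin θ_r = 1.337 × sin 32.5° = 1.337 × 0.5373 = 0.7184.
θ_i = arcsin(0.7184) = 45.92°.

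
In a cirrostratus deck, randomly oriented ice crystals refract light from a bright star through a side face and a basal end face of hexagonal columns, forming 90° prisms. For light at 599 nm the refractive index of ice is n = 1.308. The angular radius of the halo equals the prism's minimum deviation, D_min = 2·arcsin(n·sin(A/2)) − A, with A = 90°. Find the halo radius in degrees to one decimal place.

45.3°

n·sin(A/2) = 1.308 × sin 45° = 1.308 × 0.7071 = 0.9249.
D_min = 2·arcsin(0.9249) − 90° = 2 × 67.653° − 90° = 45.305°.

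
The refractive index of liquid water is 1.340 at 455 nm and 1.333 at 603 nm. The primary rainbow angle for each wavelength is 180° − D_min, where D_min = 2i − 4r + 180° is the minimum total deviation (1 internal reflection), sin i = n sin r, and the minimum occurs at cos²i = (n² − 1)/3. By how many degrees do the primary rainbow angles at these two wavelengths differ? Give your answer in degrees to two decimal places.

1.01°

At 455 nm (n = 1.340): cos²i = 0.26520 → i = 59.004°, r = 39.770°, D_min = 138.929°, rainbow angle = 41.071°.
At 603 nm (n = 1.333): cos²i = 0.25896 → i = 59.410°, r = 40.225°, D_min = 137.922°, rainbow angle = 42.078°.
Angular width = |41.071° − 42.078°| = 1.007°.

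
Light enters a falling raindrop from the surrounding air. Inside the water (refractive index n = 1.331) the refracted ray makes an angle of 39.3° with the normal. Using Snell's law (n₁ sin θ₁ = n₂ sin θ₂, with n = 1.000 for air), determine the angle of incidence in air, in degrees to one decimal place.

57.5°

Snell: sin θ_i = n · sin θ_r = 1.331 × sin 39.3° = 1.331 × 0.6334 = 0.8430.
θ_i = arcsin(0.8430) = 57.46°.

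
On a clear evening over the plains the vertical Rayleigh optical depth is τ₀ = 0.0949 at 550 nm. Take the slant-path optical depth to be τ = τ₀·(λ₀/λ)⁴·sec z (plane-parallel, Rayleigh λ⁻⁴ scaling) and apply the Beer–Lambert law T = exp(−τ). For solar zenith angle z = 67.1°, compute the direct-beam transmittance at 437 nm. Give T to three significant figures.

0.542

sec 67.1° = 2.5699.
τ = 0.0949 × (550/437)⁴ × 2.5699 = 0.0949 × 2.5091 × 2.5699 = 0.6119.
T = exp(−0.6119) = 0.5423.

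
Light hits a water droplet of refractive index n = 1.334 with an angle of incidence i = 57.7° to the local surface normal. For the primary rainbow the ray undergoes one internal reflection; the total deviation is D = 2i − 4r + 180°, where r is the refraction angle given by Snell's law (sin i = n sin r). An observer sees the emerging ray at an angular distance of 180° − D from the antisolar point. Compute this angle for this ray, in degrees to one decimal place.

sin r = sin 57.7° / 1.334 = 0.8453/1.334 = 0.6336; r = 39.32°.
D = 2·57.7° − 4·39.32° + 180° = 115.40° − 157.27° + 180° = 138.13°.
Angle from antisolar point = 180° − D = 41.87°.

41.9°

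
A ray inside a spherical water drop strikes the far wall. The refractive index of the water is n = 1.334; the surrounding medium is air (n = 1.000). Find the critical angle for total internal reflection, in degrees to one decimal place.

48.6°

sin θ_c = n_air / n = 1.000 / 1.334 = 0.7496.
θ_c = arcsin(0.7496) = 48.56°.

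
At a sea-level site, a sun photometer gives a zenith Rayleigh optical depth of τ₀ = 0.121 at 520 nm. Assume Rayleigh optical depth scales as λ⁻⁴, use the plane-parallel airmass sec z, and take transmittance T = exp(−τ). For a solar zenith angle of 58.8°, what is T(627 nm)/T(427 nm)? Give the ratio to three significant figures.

1.50

Airmass: sec 58.8° = 1.9304.
τ(627 nm) = 0.121 × (520/627)⁴ × 1.9304 = 0.121 × 0.4731 × 1.9304 = 0.1105.
τ(427 nm) = 0.121 × (520/427)⁴ × 1.9304 = 0.121 × 2.1994 × 1.9304 = 0.5137.
T(627)/T(427) = exp(τ_B − τ_A) = exp(0.4032) = 1.4966.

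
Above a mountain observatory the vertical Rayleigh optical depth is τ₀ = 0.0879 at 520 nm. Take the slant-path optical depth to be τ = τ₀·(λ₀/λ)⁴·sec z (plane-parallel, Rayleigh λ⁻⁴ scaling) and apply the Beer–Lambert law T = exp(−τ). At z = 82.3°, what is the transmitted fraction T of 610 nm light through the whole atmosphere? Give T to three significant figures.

sec 82.3° = 7.4635.
τ = 0.0879 × (520/610)⁴ × 7.4635 = 0.0879 × 0.5281 × 7.4635 = 0.3464.
T = exp(−0.3464) = 0.7072.

0.707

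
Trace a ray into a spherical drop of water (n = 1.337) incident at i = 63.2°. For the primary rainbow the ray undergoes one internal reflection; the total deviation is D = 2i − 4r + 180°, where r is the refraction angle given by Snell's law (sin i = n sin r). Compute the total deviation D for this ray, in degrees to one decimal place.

sin r = sin 63.2° / 1.337 = 0.8926/1.337 = 0.6676; r = 41.88°.
D = 2·63.2° − 4·41.88° + 180° = 126.40° − 167.53° + 180° = 138.87°.

138.9°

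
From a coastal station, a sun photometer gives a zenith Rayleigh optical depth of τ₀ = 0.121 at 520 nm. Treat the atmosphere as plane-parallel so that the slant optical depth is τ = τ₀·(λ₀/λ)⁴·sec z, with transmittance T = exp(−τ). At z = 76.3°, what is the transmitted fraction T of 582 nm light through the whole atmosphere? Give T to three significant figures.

sec 76.3° = 4.2223.
τ = 0.121 × (520/582)⁴ × 4.2223 = 0.121 × 0.6373 × 4.2223 = 0.3256.
T = exp(−0.3256) = 0.7221.

0.722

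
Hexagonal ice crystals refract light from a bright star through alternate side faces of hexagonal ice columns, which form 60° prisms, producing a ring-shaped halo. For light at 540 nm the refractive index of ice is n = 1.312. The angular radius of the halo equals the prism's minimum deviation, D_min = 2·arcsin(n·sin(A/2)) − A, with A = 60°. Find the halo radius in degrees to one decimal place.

n·sin(A/2) = 1.312 × sin 30° = 1.312 × 0.5000 = 0.6560.
D_min = 2·arcsin(0.6560) − 60° = 2 × 40.996° − 60° = 21.991°.

22.0°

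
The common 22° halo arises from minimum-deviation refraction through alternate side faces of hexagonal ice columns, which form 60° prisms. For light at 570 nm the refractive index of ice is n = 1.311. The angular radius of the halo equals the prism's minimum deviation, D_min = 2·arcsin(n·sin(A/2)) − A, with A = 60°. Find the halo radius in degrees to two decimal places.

n·sin(A/2) = 1.311 × sin 30° = 1.311 × 0.5000 = 0.6555.
D_min = 2·arcsin(0.6555) − 60° = 2 × 40.958° − 60° = 21.915°.

21.92°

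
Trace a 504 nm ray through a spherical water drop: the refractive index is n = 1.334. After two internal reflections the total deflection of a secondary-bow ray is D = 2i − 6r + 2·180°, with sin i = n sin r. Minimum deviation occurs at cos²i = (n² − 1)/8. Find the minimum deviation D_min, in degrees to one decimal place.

231.2°

cos²i = (1.77956 − 1)/8 = 0.09744; i = arccos(0.31216) = 71.810°.
sin r = sin 71.810°/1.334 = 0.71217; r = 45.411°.
D_min = 2·71.810° − 6·45.411° + 360° = 231.153°.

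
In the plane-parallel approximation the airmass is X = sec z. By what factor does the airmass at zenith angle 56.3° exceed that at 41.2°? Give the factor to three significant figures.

X(56.3°)/X(41.2°) = sec 56.3° / sec 41.2° = cos 41.2° / cos 56.3° = 0.7524/0.5548 = 1.3561.

1.36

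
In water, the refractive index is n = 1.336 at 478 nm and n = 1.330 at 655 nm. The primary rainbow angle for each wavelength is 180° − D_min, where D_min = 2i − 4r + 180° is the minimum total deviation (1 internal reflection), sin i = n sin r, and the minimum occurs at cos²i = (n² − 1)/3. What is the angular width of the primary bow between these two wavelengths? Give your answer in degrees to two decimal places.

At 478 nm (n = 1.336): cos²i = 0.26163 → i = 59.236°, r = 40.029°, D_min = 138.356°, rainbow angle = 41.644°.
At 655 nm (n = 1.330): cos²i = 0.25630 → i = 59.585°, r = 40.422°, D_min = 137.484°, rainbow angle = 42.516°.
Angular width = |41.644° − 42.516°| = 0.873°.

0.87°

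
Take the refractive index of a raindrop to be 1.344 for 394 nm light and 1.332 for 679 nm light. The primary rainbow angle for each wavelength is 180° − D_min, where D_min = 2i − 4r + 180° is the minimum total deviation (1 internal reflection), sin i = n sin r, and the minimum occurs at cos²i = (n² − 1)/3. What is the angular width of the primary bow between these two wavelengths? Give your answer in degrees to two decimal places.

1.72°

At 394 nm (n = 1.344): cos²i = 0.26878 → i = 58.772°, r = 39.512°, D_min = 139.495°, rainbow angle = 40.505°.
At 679 nm (n = 1.332): cos²i = 0.25807 → i = 59.469°, r = 40.290°, D_min = 137.776°, rainbow angle = 42.224°.
Angular width = |40.505° − 42.224°| = 1.719°.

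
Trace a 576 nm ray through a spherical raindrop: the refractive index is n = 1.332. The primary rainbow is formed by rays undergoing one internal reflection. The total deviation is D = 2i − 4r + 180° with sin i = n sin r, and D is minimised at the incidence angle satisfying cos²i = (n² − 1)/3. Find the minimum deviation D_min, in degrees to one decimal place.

cos²i = (1.77422 − 1)/3 = 0.25807; i = arccos(0.50801) = 59.469°.
sin r = sin 59.469°/1.332 = 0.64666; r = 40.290°.
D_min = 2·59.469° − 4·40.290° + 180° = 137.776°.

137.8°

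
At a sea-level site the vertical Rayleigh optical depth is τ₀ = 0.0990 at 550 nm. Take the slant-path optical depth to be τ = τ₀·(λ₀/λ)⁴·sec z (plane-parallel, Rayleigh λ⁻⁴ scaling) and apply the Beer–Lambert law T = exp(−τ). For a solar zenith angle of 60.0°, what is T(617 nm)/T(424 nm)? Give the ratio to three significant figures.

1.55

Airmass: sec 60.0° = 2.0000.
τ(617 nm) = 0.0990 × (550/617)⁴ × 2.0000 = 0.0990 × 0.6314 × 2.0000 = 0.1250.
τ(424 nm) = 0.0990 × (550/424)⁴ × 2.0000 = 0.0990 × 2.8313 × 2.0000 = 0.5606.
T(617)/T(424) = exp(τ_B − τ_A) = exp(0.4356) = 1.5459.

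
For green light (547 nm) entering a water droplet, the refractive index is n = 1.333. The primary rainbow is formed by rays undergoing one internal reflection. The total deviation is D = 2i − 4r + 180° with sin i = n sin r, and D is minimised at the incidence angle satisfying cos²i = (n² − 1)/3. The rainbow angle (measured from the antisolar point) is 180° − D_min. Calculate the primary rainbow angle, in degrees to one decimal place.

cos²i = (1.77689 − 1)/3 = 0.25896; i = arccos(0.50888) = 59.410°.
sin r = sin 59.410°/1.333 = 0.64579; r = 40.225°.
D_min = 2·59.410° − 4·40.225° + 180° = 137.922°.
Rainbow angle = 180° − D_min = 42.078°.

42.1°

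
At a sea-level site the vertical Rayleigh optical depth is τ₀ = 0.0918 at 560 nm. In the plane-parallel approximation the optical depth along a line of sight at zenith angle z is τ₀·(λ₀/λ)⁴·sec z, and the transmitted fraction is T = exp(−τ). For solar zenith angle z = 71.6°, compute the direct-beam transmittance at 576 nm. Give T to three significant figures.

0.771

sec 71.6° = 3.1681.
τ = 0.0918 × (560/576)⁴ × 3.1681 = 0.0918 × 0.8934 × 3.1681 = 0.2598.
T = exp(−0.2598) = 0.7712.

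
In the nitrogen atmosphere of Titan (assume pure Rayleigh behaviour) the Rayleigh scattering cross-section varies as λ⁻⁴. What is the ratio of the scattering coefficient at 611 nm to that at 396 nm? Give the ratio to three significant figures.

Rayleigh scattering ∝ λ⁻⁴, so the ratio of coefficients is the inverse fourth power of the wavelength ratio.
σ(611)/σ(396) = (396/611)⁴ = (0.6481)⁴ = 0.1764.

0.176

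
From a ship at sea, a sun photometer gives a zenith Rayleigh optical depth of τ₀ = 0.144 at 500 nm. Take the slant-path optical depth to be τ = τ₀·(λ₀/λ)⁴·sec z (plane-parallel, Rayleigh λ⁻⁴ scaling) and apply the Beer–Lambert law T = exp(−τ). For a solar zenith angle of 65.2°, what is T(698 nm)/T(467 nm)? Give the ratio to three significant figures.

Airmass: sec 65.2° = 2.3841.
τ(698 nm) = 0.144 × (500/698)⁴ × 2.3841 = 0.144 × 0.2633 × 2.3841 = 0.0904.
τ(467 nm) = 0.144 × (500/467)⁴ × 2.3841 = 0.144 × 1.3141 × 2.3841 = 0.4511.
T(698)/T(467) = exp(τ_B − τ_A) = exp(0.3607) = 1.4344.

1.43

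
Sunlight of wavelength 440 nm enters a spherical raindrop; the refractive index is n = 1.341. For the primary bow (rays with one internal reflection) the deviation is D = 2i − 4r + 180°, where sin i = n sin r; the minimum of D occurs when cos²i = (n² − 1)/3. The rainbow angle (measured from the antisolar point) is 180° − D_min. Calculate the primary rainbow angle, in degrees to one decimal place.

40.9°

cos²i = (1.79828 − 1)/3 = 0.26609; i = arccos(0.51584) = 58.946°.
sin r = sin 58.946°/1.341 = 0.63884; r = 39.705°.
D_min = 2·58.946° − 4·39.705° + 180° = 139.071°.
Rainbow angle = 180° − D_min = 40.929°.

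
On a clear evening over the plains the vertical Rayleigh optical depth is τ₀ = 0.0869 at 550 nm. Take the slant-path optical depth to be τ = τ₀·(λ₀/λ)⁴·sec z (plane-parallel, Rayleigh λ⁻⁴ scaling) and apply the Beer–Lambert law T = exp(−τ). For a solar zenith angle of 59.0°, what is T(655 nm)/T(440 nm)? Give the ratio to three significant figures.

1.39

Airmass: sec 59.0° = 1.9416.
τ(655 nm) = 0.0869 × (550/655)⁴ × 1.9416 = 0.0869 × 0.4971 × 1.9416 = 0.0839.
τ(440 nm) = 0.0869 × (550/440)⁴ × 1.9416 = 0.0869 × 2.4414 × 1.9416 = 0.4119.
T(655)/T(440) = exp(τ_B − τ_A) = exp(0.3280) = 1.3883.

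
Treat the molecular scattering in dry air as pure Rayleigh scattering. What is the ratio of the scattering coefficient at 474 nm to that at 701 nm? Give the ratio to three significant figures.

4.78

Rayleigh scattering ∝ λ⁻⁴, so the ratio of coefficients is the inverse fourth power of the wavelength ratio.
σ(474)/σ(701) = (701/474)⁴ = (1.4789)⁴ = 4.784.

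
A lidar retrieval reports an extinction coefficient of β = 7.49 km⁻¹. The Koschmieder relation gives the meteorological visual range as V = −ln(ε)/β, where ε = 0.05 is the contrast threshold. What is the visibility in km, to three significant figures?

0.400 km

V = −ln(0.05) / 7.49 = 2.996 / 7.49 = 0.4000 km.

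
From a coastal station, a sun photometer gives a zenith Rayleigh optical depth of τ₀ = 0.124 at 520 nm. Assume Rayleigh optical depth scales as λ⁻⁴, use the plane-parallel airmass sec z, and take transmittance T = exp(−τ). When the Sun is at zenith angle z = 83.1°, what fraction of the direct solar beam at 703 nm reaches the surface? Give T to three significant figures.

sec 83.1° = 8.3238.
τ = 0.124 × (520/703)⁴ × 8.3238 = 0.124 × 0.2994 × 8.3238 = 0.3090.
T = exp(−0.3090) = 0.7342.

0.734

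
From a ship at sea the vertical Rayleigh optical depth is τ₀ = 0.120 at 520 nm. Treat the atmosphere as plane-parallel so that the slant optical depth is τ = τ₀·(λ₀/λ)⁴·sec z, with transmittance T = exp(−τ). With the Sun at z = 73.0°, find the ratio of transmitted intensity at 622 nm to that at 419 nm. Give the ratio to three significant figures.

2.17

Airmass: sec 73.0° = 3.4203.
τ(622 nm) = 0.120 × (520/622)⁴ × 3.4203 = 0.120 × 0.4885 × 3.4203 = 0.2005.
τ(419 nm) = 0.120 × (520/419)⁴ × 3.4203 = 0.120 × 2.3722 × 3.4203 = 0.9737.
T(622)/T(419) = exp(τ_B − τ_A) = exp(0.7732) = 2.1666.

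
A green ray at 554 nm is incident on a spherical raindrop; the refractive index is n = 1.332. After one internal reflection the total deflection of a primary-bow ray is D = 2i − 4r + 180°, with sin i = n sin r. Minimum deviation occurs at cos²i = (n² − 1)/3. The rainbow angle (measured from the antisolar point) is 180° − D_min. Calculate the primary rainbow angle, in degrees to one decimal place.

cos²i = (1.77422 − 1)/3 = 0.25807; i = arccos(0.50801) = 59.469°.
sin r = sin 59.469°/1.332 = 0.64666; r = 40.290°.
D_min = 2·59.469° − 4·40.290° + 180° = 137.776°.
Rainbow angle = 180° − D_min = 42.224°.

42.2°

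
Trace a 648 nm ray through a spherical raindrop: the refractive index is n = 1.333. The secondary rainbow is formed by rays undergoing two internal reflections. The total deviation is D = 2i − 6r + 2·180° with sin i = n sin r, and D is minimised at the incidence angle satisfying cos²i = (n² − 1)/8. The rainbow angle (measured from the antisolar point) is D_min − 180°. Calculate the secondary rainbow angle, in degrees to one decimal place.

cos²i = (1.77689 − 1)/8 = 0.09711; i = arccos(0.31163) = 71.843°.
sin r = sin 71.843°/1.333 = 0.71283; r = 45.466°.
D_min = 2·71.843° − 6·45.466° + 360° = 230.891°.
Rainbow angle = D_min − 180° = 50.891°.

50.9°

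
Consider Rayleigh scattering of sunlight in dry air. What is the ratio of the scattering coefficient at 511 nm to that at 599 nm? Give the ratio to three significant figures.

Rayleigh scattering ∝ λ⁻⁴, so the ratio of coefficients is the inverse fourth power of the wavelength ratio.
σ(511)/σ(599) = (599/511)⁴ = (1.1722)⁴ = 1.888.

1.89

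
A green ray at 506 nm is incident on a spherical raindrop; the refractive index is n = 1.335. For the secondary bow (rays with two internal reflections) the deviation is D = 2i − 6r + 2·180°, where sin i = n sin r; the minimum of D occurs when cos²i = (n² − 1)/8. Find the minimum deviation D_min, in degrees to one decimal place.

cos²i = (1.78222 − 1)/8 = 0.09778; i = arccos(0.31269) = 71.778°.
sin r = sin 71.778°/1.335 = 0.71150; r = 45.357°.
D_min = 2·71.778° − 6·45.357° + 360° = 231.414°.

231.4°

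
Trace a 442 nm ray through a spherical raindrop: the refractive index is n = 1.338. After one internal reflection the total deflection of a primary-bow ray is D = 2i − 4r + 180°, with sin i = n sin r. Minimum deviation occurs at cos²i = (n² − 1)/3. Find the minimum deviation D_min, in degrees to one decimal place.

cos²i = (1.79024 − 1)/3 = 0.26341; i = arccos(0.51324) = 59.120°.
sin r = sin 59.120°/1.338 = 0.64144; r = 39.899°.
D_min = 2·59.120° − 4·39.899° + 180° = 138.643°.

138.6°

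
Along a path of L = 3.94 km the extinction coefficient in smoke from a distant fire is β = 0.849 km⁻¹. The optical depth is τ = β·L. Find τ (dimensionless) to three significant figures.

τ = β·L = 0.849 × 3.94 = 3.3451.

3.35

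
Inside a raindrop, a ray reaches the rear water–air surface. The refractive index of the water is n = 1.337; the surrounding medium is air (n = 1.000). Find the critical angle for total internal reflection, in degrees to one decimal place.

48.4°

sin θ_c = n_air / n = 1.000 / 1.337 = 0.7479.
θ_c = arcsin(0.7479) = 48.41°.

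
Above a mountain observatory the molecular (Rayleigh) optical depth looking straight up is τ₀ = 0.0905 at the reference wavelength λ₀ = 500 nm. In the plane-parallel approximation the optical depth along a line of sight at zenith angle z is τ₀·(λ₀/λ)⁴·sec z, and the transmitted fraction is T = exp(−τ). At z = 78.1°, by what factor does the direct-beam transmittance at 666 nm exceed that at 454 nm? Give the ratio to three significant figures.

Airmass: sec 78.1° = 4.8496.
τ(666 nm) = 0.0905 × (500/666)⁴ × 4.8496 = 0.0905 × 0.3177 × 4.8496 = 0.1394.
τ(454 nm) = 0.0905 × (500/454)⁴ × 4.8496 = 0.0905 × 1.4711 × 4.8496 = 0.6457.
T(666)/T(454) = exp(τ_B − τ_A) = exp(0.5062) = 1.6590.

1.66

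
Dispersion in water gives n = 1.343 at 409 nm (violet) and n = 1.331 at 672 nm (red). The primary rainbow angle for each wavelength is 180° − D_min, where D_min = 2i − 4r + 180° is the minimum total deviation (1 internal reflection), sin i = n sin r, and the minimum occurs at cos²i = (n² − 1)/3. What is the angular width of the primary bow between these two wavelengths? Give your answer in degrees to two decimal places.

At 409 nm (n = 1.343): cos²i = 0.26788 → i = 58.830°, r = 39.577°, D_min = 139.354°, rainbow angle = 40.646°.
At 672 nm (n = 1.331): cos²i = 0.25719 → i = 59.527°, r = 40.356°, D_min = 137.630°, rainbow angle = 42.370°.
Angular width = |40.646° − 42.370°| = 1.724°.

1.72°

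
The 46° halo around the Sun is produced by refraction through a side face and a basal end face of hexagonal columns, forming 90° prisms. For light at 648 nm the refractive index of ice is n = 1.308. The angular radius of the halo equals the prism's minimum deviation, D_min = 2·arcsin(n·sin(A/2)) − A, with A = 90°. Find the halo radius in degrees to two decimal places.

n·sin(A/2) = 1.308 × sin 45° = 1.308 × 0.7071 = 0.9249.
D_min = 2·arcsin(0.9249) − 90° = 2 × 67.653° − 90° = 45.305°.

45.31°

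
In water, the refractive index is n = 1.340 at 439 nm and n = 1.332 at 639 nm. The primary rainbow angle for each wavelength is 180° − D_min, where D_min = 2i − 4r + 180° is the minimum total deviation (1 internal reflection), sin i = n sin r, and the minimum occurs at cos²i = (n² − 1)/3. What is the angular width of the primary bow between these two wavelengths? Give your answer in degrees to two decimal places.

At 439 nm (n = 1.340): cos²i = 0.26520 → i = 59.004°, r = 39.770°, D_min = 138.929°, rainbow angle = 41.071°.
At 639 nm (n = 1.332): cos²i = 0.25807 → i = 59.469°, r = 40.290°, D_min = 137.776°, rainbow angle = 42.224°.
Angular width = |41.071° − 42.224°| = 1.153°.

1.15°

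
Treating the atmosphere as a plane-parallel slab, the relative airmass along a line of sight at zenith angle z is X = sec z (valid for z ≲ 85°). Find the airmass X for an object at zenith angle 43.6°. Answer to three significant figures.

1.38

X = sec z = 1/cos 43.6° = 1/0.7242 = 1.3809.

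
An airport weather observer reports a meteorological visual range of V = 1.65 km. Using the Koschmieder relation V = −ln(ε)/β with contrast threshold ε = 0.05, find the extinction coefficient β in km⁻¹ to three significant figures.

β = −ln(0.05) / V = 2.996 / 1.65 = 1.8156 km⁻¹.

1.82 km⁻¹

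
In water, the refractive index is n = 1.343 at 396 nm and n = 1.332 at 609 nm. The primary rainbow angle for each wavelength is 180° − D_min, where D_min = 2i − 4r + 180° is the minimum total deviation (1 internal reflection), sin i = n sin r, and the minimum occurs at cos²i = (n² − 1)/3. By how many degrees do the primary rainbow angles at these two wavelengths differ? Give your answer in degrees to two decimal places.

At 396 nm (n = 1.343): cos²i = 0.26788 → i = 58.830°, r = 39.577°, D_min = 139.354°, rainbow angle = 40.646°.
At 609 nm (n = 1.332): cos²i = 0.25807 → i = 59.469°, r = 40.290°, D_min = 137.776°, rainbow angle = 42.224°.
Angular width = |40.646° − 42.224°| = 1.578°.

1.58°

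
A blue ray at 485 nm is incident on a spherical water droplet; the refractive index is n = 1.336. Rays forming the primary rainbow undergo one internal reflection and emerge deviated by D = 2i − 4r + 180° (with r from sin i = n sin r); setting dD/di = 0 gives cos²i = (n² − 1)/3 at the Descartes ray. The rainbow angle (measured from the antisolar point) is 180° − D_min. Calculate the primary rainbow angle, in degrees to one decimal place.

41.6°

cos²i = (1.78490 − 1)/3 = 0.26163; i = arccos(0.51150) = 59.236°.
sin r = sin 59.236°/1.336 = 0.64318; r = 40.029°.
D_min = 2·59.236° − 4·40.029° + 180° = 138.356°.
Rainbow angle = 180° − D_min = 41.644°.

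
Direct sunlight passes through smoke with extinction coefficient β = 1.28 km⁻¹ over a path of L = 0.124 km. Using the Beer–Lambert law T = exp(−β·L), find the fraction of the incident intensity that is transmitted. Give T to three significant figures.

τ = β·L = 1.28 × 0.124 = 0.1587.
T = exp(−0.1587) = 0.8532.

0.853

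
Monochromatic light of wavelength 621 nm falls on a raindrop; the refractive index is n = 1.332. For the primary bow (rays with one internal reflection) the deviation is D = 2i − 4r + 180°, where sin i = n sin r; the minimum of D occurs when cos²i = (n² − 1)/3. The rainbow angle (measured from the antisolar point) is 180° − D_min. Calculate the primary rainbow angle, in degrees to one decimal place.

42.2°

cos²i = (1.77422 − 1)/3 = 0.25807; i = arccos(0.50801) = 59.469°.
sin r = sin 59.469°/1.332 = 0.64666; r = 40.290°.
D_min = 2·59.469° − 4·40.290° + 180° = 137.776°.
Rainbow angle = 180° − D_min = 42.224°.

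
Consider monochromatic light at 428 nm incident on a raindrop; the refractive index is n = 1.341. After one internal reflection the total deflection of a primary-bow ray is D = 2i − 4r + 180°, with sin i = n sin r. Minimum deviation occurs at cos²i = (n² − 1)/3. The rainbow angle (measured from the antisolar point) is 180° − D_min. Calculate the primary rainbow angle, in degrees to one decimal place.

cos²i = (1.79828 − 1)/3 = 0.26609; i = arccos(0.51584) = 58.946°.
sin r = sin 58.946°/1.341 = 0.63884; r = 39.705°.
D_min = 2·58.946° − 4·39.705° + 180° = 139.071°.
Rainbow angle = 180° − D_min = 40.929°.

40.9°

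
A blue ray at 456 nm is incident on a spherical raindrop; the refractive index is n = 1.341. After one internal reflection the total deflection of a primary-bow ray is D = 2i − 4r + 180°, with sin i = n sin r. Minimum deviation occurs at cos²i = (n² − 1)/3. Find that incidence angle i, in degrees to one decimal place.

58.9°

cos²i = (1.341² − 1)/3 = (1.79828 − 1)/3 = 0.26609.
cos i = 0.51584, so i = 58.946°.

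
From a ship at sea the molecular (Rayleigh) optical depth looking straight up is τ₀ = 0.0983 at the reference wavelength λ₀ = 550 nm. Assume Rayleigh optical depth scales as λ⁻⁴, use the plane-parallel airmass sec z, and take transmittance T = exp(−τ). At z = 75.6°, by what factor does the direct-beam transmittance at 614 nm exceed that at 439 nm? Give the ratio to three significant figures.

2.05

Airmass: sec 75.6° = 4.0211.
τ(614 nm) = 0.0983 × (550/614)⁴ × 4.0211 = 0.0983 × 0.6438 × 4.0211 = 0.2545.
τ(439 nm) = 0.0983 × (550/439)⁴ × 4.0211 = 0.0983 × 2.4637 × 4.0211 = 0.9738.
T(614)/T(439) = exp(τ_B − τ_A) = exp(0.7193) = 2.0531.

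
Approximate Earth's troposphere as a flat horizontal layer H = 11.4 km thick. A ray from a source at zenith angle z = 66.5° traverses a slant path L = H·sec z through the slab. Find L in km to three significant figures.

sec z = 1/cos 66.5° = 2.5078.
L = 11.4 × 2.5078 = 28.589 km.

28.6 km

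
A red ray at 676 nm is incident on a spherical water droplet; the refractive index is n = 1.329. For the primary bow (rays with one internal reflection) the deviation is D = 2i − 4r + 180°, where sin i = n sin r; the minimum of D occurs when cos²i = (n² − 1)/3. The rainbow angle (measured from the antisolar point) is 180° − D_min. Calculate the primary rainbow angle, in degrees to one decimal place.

cos²i = (1.76624 − 1)/3 = 0.25541; i = arccos(0.50538) = 59.643°.
sin r = sin 59.643°/1.329 = 0.64928; r = 40.487°.
D_min = 2·59.643° − 4·40.487° + 180° = 137.337°.
Rainbow angle = 180° − D_min = 42.663°.

42.7°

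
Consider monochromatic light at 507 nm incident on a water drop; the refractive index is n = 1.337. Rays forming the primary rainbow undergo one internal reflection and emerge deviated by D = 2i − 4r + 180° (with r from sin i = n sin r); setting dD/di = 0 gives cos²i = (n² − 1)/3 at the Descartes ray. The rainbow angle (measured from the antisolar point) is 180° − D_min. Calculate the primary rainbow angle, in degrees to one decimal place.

cos²i = (1.78757 − 1)/3 = 0.26252; i = arccos(0.51237) = 59.178°.
sin r = sin 59.178°/1.337 = 0.64231; r = 39.964°.
D_min = 2·59.178° − 4·39.964° + 180° = 138.500°.
Rainbow angle = 180° − D_min = 41.500°.

41.5°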